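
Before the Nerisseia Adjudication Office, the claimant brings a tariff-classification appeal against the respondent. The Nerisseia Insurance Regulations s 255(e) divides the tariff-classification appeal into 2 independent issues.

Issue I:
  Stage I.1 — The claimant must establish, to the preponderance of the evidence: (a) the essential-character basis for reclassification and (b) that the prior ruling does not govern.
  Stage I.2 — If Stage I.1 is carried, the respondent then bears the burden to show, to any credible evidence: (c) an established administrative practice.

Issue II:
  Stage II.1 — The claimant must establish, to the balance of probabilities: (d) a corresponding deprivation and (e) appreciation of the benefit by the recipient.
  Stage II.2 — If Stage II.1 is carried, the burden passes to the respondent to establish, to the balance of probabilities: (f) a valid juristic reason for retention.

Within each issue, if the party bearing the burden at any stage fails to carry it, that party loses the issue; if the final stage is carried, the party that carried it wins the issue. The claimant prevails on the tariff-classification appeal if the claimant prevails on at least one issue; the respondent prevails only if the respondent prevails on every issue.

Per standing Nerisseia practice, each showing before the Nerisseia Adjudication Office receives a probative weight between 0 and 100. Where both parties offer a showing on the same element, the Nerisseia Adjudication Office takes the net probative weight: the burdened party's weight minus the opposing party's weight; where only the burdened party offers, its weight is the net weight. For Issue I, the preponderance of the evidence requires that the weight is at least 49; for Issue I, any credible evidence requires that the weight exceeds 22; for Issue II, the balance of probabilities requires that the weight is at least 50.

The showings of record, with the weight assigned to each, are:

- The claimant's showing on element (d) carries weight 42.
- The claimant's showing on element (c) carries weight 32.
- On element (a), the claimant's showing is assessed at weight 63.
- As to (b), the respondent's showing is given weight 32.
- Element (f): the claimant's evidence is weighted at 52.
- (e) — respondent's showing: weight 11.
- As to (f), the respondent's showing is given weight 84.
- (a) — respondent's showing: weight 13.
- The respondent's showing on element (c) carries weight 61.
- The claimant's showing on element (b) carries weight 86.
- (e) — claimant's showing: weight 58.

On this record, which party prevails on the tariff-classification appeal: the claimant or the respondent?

respondent

— Issue I —
Stage I.1 (claimant, the preponderance of the evidence, weight is at least 49): (a) net 63−13=50 ≥ 49 — meets; (b) net 86−32=54 ≥ 49 — meets.
  All elements met. The burden passes to the respondent.
Stage I.2 (respondent, any credible evidence, weight exceeds 22): (c) net 61−32=29 > 22 — meets.
  All elements met at the final stage.
With every stage satisfied, the respondent prevails on this issue.
— Issue II —
At Stage II.1 the claimant must meet the balance of probabilities (weight is at least 50): on (d) the weight is 42, which does not reach 50, so (d) does not meet the standard; on (e) the weight is 58 less the opposing 11 gives net 47, < 50, so (e) does not meet the standard.
  Stage II.1 not carried; the claimant fails its burden.
The analysis ends at Stage II.1; the respondent prevails on this issue.
Per-issue: Issue I → respondent; Issue II → respondent. The claimant must prevail on at least one issue; overall, the respondent prevails.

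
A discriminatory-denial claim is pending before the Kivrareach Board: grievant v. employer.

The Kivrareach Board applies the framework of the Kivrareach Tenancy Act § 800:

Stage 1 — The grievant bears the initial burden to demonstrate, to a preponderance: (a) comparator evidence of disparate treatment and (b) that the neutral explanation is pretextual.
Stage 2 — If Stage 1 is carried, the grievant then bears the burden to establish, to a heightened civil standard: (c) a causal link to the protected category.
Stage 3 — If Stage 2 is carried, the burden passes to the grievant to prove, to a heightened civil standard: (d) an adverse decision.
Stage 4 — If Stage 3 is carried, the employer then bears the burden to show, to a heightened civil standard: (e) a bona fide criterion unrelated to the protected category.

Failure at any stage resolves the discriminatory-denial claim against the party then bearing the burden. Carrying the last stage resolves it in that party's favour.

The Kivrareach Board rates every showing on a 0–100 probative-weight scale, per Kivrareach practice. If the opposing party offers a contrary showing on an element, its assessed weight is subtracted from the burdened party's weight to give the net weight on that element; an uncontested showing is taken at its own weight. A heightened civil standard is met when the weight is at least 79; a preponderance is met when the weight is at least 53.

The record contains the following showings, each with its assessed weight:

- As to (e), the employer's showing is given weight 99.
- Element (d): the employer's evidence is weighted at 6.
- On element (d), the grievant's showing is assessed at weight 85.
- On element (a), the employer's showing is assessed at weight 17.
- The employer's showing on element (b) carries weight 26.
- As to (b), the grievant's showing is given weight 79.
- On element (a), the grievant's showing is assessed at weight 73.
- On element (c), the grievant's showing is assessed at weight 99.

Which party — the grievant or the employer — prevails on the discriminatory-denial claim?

Stage 1 (grievant, a preponderance, weight is at least 53): (a) net 73−17=56 ≥ 53 — meets; (b) net 79−26=53 ≥ 53 — meets.
  All elements met. The grievant retains the burden for Stage 2.
Stage 2 (grievant, a heightened civil standard, weight is at least 79): (c) 99 ≥ 79 — meets.
  Stage 2 carried; the burden remains with the grievant.
Stage 3 (grievant, a heightened civil standard, weight is at least 79): (d) net 85−6=79 ≥ 79 — meets.
  Stage 3 is satisfied; the onus moves to the employer.
Stage 4 (employer, a heightened civil standard, weight is at least 79): (e) 99 ≥ 79 — meets.
  Stage 4 carried; the final stage is satisfied.
Every stage carried; the employer prevails.

employer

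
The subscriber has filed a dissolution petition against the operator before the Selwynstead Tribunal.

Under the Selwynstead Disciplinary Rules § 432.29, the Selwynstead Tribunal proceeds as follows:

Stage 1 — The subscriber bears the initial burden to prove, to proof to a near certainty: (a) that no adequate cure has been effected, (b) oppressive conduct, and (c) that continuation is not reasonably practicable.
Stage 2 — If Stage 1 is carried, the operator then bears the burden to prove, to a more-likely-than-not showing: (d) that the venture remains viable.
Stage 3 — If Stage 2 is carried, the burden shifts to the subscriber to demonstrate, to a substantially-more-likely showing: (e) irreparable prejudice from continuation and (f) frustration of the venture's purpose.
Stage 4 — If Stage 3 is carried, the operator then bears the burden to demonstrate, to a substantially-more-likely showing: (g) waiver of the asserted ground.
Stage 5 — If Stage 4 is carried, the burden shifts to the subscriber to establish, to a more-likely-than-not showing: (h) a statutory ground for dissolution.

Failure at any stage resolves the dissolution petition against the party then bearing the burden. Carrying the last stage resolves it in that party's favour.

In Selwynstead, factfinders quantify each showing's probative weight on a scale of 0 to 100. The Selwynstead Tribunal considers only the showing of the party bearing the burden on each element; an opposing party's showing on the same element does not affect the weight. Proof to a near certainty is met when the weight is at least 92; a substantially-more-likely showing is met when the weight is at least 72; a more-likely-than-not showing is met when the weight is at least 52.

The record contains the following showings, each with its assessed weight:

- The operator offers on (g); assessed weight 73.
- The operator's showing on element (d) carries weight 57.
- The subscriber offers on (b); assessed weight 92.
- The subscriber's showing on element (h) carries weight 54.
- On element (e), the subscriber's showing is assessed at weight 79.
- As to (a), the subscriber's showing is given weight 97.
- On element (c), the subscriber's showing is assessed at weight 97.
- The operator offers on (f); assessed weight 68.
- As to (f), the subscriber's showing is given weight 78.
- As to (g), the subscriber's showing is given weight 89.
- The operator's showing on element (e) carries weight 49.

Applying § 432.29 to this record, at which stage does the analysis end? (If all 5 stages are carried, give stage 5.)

stage 5

Stage 1 — burden on subscriber; standard: proof to a near certainty (weight is at least 92).
    (a): 97 ≥ 92 [met]
    (b): 92 ≥ 92 [met]
    (c): 97 ≥ 92 [met]
  Stage 1 carried; the burden shifts to the operator.
Stage 2 — burden on operator; standard: a more-likely-than-not showing (weight is at least 52).
    (d): 57 ≥ 52 [met]
  Stage 2 is satisfied; the onus moves to the subscriber.
Stage 3 — burden on subscriber; standard: a substantially-more-likely showing (weight is at least 72).
    (e): 79 (operator's 49 disregarded) ≥ 72 [met]
    (f): 78 (operator's 68 disregarded) ≥ 72 [met]
  Stage 3 carried; the burden shifts to the operator.
Stage 4 — burden on operator; standard: a substantially-more-likely showing (weight is at least 72).
    (g): 73 (subscriber's 89 disregarded) ≥ 72 [met]
  All elements met. The burden passes to the subscriber.
Stage 5 — burden on subscriber; standard: a more-likely-than-not showing (weight is at least 52).
    (h): 54 ≥ 52 [met]
  The subscriber carries the last stage.
Every stage carried; the subscriber prevails.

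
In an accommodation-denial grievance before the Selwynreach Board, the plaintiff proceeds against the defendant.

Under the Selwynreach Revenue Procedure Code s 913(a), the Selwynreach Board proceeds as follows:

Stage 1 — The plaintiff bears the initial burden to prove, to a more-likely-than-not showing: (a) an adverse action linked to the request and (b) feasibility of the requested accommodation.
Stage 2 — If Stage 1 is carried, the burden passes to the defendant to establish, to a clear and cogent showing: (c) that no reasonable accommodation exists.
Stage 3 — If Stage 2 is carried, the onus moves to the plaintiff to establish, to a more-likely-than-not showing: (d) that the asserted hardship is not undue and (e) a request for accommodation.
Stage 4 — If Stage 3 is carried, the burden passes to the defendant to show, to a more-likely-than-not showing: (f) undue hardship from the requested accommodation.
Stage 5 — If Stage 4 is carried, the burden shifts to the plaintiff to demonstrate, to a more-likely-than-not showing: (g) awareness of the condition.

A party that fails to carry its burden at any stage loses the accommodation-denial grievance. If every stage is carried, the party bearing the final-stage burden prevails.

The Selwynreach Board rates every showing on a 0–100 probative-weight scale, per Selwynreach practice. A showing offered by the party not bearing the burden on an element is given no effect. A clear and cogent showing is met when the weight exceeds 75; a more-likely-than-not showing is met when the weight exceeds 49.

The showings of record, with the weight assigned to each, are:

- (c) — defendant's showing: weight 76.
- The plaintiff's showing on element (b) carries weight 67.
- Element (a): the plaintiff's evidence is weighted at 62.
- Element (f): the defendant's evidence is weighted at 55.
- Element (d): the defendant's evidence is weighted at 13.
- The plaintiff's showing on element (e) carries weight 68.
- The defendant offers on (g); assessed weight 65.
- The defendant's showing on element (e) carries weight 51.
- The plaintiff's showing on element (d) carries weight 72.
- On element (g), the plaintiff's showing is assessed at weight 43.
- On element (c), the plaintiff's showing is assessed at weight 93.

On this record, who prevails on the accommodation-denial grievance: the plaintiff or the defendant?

defendant

Stage 1 (plaintiff, a more-likely-than-not showing, weight exceeds 49): (a) 62 > 49 — meets; (b) 67 > 49 — meets.
  The plaintiff carries Stage 1; the defendant now bears the burden.
Stage 2 (defendant, a clear and cogent showing, weight exceeds 75): (c) 76 (plaintiff's 93 disregarded) > 75 — meets.
  Stage 2 carried; the burden shifts to the plaintiff.
Stage 3 (plaintiff, a more-likely-than-not showing, weight exceeds 49): (d) 72 (defendant's 13 disregarded) > 49 — meets; (e) 68 (defendant's 51 disregarded) > 49 — meets.
  Stage 3 carried; the burden shifts to the defendant.
Stage 4 (defendant, a more-likely-than-not showing, weight exceeds 49): (f) 55 > 49 — meets.
  All elements met. The burden passes to the plaintiff.
Stage 5 (plaintiff, a more-likely-than-not showing, weight exceeds 49): (g) 43 (defendant's 65 disregarded) ≤ 49 — fails.
  Stage 5 not carried; the plaintiff fails its burden.
The defendant prevails.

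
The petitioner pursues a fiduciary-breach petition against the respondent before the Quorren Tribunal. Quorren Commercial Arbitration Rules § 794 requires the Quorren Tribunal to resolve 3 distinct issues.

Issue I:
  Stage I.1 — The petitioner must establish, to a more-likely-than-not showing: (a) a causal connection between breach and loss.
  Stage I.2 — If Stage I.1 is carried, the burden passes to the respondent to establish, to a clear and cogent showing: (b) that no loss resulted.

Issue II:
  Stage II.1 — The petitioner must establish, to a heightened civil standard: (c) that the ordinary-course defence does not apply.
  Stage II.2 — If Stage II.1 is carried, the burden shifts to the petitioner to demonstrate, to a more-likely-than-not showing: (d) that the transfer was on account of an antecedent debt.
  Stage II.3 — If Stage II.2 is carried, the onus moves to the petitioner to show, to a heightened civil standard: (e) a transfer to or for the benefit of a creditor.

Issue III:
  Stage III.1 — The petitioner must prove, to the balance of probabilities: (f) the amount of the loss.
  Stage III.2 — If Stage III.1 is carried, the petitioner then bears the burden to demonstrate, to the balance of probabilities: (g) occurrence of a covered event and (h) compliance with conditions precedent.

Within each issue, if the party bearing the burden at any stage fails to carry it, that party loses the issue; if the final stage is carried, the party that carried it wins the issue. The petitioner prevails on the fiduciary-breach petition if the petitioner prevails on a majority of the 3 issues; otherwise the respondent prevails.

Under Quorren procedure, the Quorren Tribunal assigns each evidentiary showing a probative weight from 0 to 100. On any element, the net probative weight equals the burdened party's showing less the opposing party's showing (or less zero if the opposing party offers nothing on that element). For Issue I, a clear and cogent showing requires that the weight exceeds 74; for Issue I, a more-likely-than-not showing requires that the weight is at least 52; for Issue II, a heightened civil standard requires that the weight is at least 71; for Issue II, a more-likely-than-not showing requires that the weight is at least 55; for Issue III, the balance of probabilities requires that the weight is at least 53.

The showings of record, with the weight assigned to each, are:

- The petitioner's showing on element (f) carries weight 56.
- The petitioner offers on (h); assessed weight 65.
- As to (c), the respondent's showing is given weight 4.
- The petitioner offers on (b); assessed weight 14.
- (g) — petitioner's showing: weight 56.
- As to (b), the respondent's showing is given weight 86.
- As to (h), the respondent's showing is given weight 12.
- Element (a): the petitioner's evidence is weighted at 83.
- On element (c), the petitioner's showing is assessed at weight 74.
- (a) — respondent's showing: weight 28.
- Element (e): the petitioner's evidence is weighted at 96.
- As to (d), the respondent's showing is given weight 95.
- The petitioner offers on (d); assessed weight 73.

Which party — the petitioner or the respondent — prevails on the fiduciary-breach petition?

petitioner

— Issue I —
Stage I.1 — burden on petitioner; standard: a more-likely-than-not showing (weight is at least 52).
    (a): 83 − 28 = 55 ≥ 52 [met]
  The petitioner carries Stage I.1; the respondent now bears the burden.
Stage I.2 — burden on respondent; standard: a clear and cogent showing (weight exceeds 74).
    (b): 86 − 14 = 72 ≤ 74 [not met]
  Stage I.2 not carried; the respondent fails its burden.
The analysis ends at Stage I.2; the petitioner prevails on this issue.
— Issue II —
Stage II.1 (petitioner, a heightened civil standard, weight is at least 71): (c) net 74−4=70 < 71 — fails.
  Not every element is met, so the petitioner fails to carry Stage II.1.
The analysis ends at Stage II.1; the respondent prevails on this issue.
— Issue III —
Stage III.1 (petitioner, the balance of probabilities, weight is at least 53): (f) 56 ≥ 53 — meets.
  All elements met. The petitioner retains the burden for Stage III.2.
Stage III.2 (petitioner, the balance of probabilities, weight is at least 53): (g) 56 ≥ 53 — meets; (h) net 65−12=53 ≥ 53 — meets.
  All elements met at the final stage.
Every stage carried; the petitioner prevails on this issue.
Per-issue: Issue I → petitioner; Issue II → respondent; Issue III → petitioner. The petitioner must prevail on a majority of issues; overall, the petitioner prevails.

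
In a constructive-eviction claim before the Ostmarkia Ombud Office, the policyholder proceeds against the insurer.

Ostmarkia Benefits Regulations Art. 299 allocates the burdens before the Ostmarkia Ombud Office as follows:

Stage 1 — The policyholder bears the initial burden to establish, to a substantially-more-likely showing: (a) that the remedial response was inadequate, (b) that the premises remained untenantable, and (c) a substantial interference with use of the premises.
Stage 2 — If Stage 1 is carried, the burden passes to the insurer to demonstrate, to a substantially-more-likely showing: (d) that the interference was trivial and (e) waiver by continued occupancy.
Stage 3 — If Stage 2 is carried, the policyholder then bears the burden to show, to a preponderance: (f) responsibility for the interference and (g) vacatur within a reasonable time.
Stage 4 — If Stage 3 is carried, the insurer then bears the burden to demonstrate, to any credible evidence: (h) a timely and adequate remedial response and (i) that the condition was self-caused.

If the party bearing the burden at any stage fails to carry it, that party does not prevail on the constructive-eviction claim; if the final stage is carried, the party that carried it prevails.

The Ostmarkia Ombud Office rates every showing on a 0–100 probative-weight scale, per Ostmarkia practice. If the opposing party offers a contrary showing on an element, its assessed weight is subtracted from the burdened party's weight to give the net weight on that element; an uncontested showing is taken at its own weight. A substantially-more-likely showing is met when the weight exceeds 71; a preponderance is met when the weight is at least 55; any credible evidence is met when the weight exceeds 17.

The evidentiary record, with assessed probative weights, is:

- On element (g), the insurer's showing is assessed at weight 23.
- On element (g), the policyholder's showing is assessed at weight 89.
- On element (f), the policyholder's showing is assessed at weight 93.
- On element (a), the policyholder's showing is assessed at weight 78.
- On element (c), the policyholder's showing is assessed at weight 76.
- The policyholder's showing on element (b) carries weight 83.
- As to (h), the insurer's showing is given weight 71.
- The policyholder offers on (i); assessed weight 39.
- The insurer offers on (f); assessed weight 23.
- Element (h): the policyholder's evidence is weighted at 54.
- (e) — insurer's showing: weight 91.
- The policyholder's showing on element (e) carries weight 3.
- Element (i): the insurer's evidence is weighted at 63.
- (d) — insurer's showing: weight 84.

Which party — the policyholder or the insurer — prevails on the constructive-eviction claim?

Stage 1 — burden on policyholder; standard: a substantially-more-likely showing (weight exceeds 71).
    (a): 78 > 71 [met]
    (b): 83 > 71 [met]
    (c): 76 > 71 [met]
  All elements met. The burden passes to the insurer.
Stage 2 — burden on insurer; standard: a substantially-more-likely showing (weight exceeds 71).
    (d): 84 > 71 [met]
    (e): 91 − 3 = 88 > 71 [met]
  Stage 2 carried; the burden shifts to the policyholder.
Stage 3 — burden on policyholder; standard: a preponderance (weight is at least 55).
    (f): 93 − 23 = 70 ≥ 55 [met]
    (g): 89 − 23 = 66 ≥ 55 [met]
  The policyholder carries Stage 3; the insurer now bears the burden.
Stage 4 — burden on insurer; standard: any credible evidence (weight exceeds 17).
    (h): 71 − 54 = 17 ≤ 17 [not met]
    (i): 63 − 39 = 24 > 17 [met]
  Not every element is met, so the insurer fails to carry Stage 4.
So the policyholder prevails.

policyholder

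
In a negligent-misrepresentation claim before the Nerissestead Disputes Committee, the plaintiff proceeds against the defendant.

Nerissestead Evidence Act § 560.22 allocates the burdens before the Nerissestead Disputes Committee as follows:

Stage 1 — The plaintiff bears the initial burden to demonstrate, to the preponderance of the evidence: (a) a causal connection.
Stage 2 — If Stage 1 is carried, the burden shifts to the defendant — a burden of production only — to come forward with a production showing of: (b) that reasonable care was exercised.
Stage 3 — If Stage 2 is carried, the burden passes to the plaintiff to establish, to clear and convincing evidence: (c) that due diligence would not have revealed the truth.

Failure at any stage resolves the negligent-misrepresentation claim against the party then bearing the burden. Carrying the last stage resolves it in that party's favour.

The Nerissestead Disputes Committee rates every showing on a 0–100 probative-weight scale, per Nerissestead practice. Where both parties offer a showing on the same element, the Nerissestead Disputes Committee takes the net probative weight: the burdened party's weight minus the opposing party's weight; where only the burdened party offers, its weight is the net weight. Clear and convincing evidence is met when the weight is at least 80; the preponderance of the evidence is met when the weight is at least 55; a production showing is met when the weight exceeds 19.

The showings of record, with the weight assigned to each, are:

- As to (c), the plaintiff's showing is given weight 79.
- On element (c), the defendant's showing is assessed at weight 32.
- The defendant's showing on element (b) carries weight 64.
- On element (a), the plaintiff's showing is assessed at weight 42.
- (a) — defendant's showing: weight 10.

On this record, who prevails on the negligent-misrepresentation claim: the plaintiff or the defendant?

defendant

Stage 1 — burden on plaintiff; standard: the preponderance of the evidence (weight is at least 55).
    (a): 42 − 10 = 32 < 55 [not met]
  Stage 1 not carried; the plaintiff fails its burden.
The defendant prevails.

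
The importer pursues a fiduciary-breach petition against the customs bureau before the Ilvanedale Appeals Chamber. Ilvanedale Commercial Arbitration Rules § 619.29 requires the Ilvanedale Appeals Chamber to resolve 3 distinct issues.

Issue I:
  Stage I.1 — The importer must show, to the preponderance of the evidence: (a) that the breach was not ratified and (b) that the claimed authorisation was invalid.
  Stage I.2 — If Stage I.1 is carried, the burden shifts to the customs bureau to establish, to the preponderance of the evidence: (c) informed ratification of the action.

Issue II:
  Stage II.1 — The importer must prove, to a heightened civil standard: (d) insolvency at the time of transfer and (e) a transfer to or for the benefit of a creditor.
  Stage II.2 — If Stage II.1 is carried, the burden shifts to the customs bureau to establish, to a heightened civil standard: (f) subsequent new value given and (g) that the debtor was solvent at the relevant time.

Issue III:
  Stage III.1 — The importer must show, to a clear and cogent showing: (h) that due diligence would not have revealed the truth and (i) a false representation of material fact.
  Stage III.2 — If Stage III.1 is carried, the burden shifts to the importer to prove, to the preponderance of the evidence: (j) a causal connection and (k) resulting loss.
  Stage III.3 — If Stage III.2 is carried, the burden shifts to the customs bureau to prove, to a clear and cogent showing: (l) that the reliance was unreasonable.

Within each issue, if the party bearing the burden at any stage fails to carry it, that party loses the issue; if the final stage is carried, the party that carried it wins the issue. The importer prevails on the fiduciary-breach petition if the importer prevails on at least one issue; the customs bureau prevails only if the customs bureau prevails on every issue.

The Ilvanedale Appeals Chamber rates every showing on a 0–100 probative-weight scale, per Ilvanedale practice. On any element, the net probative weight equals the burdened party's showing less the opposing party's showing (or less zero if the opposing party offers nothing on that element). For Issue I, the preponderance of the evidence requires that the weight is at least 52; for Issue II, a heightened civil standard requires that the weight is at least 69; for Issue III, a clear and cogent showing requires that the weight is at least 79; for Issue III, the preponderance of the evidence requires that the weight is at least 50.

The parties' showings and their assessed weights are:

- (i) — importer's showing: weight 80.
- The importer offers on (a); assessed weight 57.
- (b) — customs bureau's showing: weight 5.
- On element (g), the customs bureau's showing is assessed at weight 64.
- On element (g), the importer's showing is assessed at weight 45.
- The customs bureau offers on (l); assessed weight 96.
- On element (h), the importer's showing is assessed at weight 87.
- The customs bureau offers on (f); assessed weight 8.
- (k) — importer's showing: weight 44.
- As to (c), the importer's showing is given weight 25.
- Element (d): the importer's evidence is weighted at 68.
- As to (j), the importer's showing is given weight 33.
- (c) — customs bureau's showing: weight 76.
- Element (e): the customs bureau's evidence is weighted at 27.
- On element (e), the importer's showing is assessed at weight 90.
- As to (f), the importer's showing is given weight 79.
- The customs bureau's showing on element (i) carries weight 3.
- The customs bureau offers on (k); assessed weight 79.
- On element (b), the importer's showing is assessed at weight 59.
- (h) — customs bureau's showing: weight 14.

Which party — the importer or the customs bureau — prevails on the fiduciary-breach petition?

importer

— Issue I —
Stage I.1 (importer, the preponderance of the evidence, weight is at least 52): (a) 57 ≥ 52 — meets; (b) net 59−5=54 ≥ 52 — meets.
  The importer carries Stage I.1; the customs bureau now bears the burden.
Stage I.2 (customs bureau, the preponderance of the evidence, weight is at least 52): (c) net 76−25=51 < 52 — fails.
  Not every element is met, so the customs bureau fails to carry Stage I.2.
The analysis ends at Stage I.2; the importer prevails on this issue.
— Issue II —
Stage II.1 (importer, a heightened civil standard, weight is at least 69): (d) 68 < 69 — fails; (e) net 90−27=63 < 69 — fails.
  The importer does not carry Stage II.1.
So the customs bureau prevails on this issue.
— Issue III —
Stage III.1 — burden on importer; standard: a clear and cogent showing (weight is at least 79).
    (h): 87 − 14 = 73 < 79 [not met]
    (i): 80 − 3 = 77 < 79 [not met]
  Stage III.1 not carried; the importer fails its burden.
So the customs bureau prevails on this issue.
Per-issue: Issue I → importer; Issue II → customs bureau; Issue III → customs bureau. The importer must prevail on at least one issue; overall, the importer prevails.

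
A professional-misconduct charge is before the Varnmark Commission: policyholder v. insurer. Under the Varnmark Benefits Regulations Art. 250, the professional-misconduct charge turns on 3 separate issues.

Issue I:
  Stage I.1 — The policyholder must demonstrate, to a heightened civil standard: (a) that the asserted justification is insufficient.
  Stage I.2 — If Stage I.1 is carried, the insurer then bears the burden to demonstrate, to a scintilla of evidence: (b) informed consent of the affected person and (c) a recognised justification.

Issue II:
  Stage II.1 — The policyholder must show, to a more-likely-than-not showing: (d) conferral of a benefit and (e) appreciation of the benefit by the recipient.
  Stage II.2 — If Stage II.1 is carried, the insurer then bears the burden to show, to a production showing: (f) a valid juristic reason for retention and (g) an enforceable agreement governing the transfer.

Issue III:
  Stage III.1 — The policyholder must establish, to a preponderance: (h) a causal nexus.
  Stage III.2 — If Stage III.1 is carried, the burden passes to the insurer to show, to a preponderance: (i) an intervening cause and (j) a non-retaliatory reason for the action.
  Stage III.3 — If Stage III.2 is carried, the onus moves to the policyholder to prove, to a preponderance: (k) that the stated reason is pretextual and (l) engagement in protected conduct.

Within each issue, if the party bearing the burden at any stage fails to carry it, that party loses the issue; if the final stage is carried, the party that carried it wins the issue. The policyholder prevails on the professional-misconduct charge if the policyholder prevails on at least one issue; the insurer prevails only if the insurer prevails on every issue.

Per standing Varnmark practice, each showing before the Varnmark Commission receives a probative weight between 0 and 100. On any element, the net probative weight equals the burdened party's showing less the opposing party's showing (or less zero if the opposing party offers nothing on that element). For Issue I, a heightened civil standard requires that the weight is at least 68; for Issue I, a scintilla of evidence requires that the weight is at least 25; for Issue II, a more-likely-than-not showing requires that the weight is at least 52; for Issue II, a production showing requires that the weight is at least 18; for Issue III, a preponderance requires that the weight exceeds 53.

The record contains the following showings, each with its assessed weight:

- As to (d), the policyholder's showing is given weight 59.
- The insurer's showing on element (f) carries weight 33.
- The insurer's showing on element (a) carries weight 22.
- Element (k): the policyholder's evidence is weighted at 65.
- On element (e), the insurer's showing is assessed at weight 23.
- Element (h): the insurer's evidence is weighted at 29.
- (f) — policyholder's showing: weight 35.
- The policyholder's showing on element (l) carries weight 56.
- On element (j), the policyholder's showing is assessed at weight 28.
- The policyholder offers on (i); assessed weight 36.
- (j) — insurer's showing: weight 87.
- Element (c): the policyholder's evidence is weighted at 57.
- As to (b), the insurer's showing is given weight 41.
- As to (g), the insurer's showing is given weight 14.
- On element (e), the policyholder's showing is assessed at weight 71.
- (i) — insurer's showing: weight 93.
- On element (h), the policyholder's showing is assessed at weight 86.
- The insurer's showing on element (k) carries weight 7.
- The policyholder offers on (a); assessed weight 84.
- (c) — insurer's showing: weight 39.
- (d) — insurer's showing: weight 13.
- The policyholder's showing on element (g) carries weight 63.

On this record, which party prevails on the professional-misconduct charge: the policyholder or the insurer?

— Issue I —
At Stage I.1 the policyholder must meet a heightened civil standard (weight is at least 68): on (a) the weight is 84 less the opposing 22 gives net 62, < 68, so (a) does not meet the standard.
  The policyholder does not carry Stage I.1.
So the insurer prevails on this issue.
— Issue II —
At Stage II.1 the policyholder must meet a more-likely-than-not showing (weight is at least 52): on (d) the weight is 59 less the opposing 13 gives net 46, < 52, so (d) does not meet the standard; on (e) the weight is 71 less the opposing 23 gives net 48, which does not reach 52, so (e) does not meet the standard.
  Not every element is met, so the policyholder fails to carry Stage II.1.
So the insurer prevails on this issue.
— Issue III —
Stage III.1 — burden on policyholder; standard: a preponderance (weight exceeds 53).
    (h): 86 − 29 = 57 > 53 [met]
  Stage III.1 is satisfied; the onus moves to the insurer.
Stage III.2 — burden on insurer; standard: a preponderance (weight exceeds 53).
    (i): 93 − 36 = 57 > 53 [met]
    (j): 87 − 28 = 59 > 53 [met]
  Stage III.2 is satisfied; the onus moves to the policyholder.
Stage III.3 — burden on policyholder; standard: a preponderance (weight exceeds 53).
    (k): 65 − 7 = 58 > 53 [met]
    (l): 56 > 53 [met]
  The policyholder carries the last stage.
Every stage carried; the policyholder prevails on this issue.
Per-issue: Issue I → insurer; Issue II → insurer; Issue III → policyholder. The policyholder must prevail on at least one issue; overall, the policyholder prevails.

policyholder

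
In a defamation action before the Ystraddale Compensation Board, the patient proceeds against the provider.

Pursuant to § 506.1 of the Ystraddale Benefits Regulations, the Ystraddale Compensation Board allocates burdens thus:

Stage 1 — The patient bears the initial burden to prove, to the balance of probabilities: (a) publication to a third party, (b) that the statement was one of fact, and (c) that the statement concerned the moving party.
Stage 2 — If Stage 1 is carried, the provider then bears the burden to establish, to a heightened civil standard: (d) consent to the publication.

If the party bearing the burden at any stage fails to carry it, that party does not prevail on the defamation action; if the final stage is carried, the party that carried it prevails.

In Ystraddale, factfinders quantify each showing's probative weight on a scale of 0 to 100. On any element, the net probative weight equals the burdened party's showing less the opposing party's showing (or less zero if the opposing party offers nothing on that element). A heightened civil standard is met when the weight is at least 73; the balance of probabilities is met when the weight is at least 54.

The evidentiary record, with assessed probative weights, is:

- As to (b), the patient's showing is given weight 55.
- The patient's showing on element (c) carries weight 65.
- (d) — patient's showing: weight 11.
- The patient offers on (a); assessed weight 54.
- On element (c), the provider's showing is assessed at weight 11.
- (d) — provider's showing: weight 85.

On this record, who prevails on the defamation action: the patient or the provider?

At Stage 1 the patient must meet the balance of probabilities (weight is at least 54): on (a) the weight is 54, ≥ 54, so (a) meets the standard; on (b) the weight is 55, ≥ 54, so (b) meets the standard; on (c) the weight is 65 less the opposing 11 gives net 54, ≥ 54, so (c) meets the standard.
  All elements met. The burden passes to the provider.
At Stage 2 the provider must meet a heightened civil standard (weight is at least 73): on (d) the weight is 85 less the opposing 11 gives net 74, ≥ 73, so (d) meets the standard.
  All elements met at the final stage.
All stages carried — the provider prevails.

provider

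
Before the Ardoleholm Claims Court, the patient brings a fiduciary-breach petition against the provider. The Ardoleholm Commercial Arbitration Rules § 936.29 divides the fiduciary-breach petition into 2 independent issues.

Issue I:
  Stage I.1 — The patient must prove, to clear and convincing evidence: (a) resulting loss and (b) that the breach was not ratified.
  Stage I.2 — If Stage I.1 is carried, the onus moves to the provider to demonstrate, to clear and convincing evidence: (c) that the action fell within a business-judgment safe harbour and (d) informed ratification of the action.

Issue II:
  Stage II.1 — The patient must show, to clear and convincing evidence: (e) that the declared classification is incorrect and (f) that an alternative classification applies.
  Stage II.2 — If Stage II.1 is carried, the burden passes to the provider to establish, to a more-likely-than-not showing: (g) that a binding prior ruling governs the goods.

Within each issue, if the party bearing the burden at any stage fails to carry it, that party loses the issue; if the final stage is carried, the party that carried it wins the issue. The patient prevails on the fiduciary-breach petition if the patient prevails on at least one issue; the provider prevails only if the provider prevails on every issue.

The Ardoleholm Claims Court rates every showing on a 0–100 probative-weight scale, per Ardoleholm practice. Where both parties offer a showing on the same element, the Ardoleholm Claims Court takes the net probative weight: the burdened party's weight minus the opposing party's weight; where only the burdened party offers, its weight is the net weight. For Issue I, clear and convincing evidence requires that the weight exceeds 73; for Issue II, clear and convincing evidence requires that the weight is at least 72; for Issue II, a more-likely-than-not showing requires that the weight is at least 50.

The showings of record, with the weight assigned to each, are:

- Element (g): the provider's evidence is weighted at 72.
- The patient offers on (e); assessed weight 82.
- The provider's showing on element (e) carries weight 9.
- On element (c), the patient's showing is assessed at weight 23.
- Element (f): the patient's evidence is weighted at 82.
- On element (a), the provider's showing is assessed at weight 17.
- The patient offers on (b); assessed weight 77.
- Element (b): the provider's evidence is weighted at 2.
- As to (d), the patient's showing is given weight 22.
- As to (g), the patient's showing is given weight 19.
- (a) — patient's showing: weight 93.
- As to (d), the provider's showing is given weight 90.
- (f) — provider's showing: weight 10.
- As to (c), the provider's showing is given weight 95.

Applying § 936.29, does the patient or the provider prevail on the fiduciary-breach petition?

— Issue I —
At Stage I.1 the patient must meet clear and convincing evidence (weight exceeds 73): on (a) the weight is 93 less the opposing 17 gives net 76, > 73, so (a) meets the standard; on (b) the weight is 77 less the opposing 2 gives net 75, > 73, so (b) meets the standard.
  All elements met. The burden passes to the provider.
At Stage I.2 the provider must meet clear and convincing evidence (weight exceeds 73): on (c) the weight is 95 less the opposing 23 gives net 72, ≤ 73, so (c) does not meet the standard; on (d) the weight is 90 less the opposing 22 gives net 68, ≤ 73, so (d) does not meet the standard.
  Not every element is met, so the provider fails to carry Stage I.2.
The analysis ends at Stage I.2; the patient prevails on this issue.
— Issue II —
At Stage II.1 the patient must meet clear and convincing evidence (weight is at least 72): on (e) the weight is 82 less the opposing 9 gives net 73, ≥ 72, so (e) meets the standard; on (f) the weight is 82 less the opposing 10 gives net 72, ≥ 72, so (f) meets the standard.
  The patient carries Stage II.1; the provider now bears the burden.
At Stage II.2 the provider must meet a more-likely-than-not showing (weight is at least 50): on (g) the weight is 72 less the opposing 19 gives net 53, ≥ 50, so (g) meets the standard.
  The provider carries the last stage.
Every stage carried; the provider prevails on this issue.
Per-issue: Issue I → patient; Issue II → provider. The patient must prevail on at least one issue; overall, the patient prevails.

patient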